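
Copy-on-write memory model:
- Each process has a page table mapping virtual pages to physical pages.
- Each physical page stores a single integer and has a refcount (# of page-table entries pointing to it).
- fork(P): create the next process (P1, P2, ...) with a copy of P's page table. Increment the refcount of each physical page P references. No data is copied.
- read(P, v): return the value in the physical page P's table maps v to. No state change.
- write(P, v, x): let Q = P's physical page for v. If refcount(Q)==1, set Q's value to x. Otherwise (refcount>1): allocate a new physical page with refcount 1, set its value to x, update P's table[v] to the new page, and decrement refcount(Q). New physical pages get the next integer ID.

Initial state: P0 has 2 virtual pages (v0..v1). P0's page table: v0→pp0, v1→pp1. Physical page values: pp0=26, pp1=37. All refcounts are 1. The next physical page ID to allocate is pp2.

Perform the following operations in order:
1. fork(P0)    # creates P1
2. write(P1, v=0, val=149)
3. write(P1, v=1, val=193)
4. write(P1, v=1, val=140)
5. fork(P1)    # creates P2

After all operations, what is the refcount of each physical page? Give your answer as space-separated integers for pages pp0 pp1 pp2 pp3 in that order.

Answer: 1 1 2 2

Derivation:
Op 1: fork(P0) -> P1. 2 ppages; refcounts: pp0:2 pp1:2
Op 2: write(P1, v0, 149). refcount(pp0)=2>1 -> COPY to pp2. 3 ppages; refcounts: pp0:1 pp1:2 pp2:1
Op 3: write(P1, v1, 193). refcount(pp1)=2>1 -> COPY to pp3. 4 ppages; refcounts: pp0:1 pp1:1 pp2:1 pp3:1
Op 4: write(P1, v1, 140). refcount(pp3)=1 -> write in place. 4 ppages; refcounts: pp0:1 pp1:1 pp2:1 pp3:1
Op 5: fork(P1) -> P2. 4 ppages; refcounts: pp0:1 pp1:1 pp2:2 pp3:2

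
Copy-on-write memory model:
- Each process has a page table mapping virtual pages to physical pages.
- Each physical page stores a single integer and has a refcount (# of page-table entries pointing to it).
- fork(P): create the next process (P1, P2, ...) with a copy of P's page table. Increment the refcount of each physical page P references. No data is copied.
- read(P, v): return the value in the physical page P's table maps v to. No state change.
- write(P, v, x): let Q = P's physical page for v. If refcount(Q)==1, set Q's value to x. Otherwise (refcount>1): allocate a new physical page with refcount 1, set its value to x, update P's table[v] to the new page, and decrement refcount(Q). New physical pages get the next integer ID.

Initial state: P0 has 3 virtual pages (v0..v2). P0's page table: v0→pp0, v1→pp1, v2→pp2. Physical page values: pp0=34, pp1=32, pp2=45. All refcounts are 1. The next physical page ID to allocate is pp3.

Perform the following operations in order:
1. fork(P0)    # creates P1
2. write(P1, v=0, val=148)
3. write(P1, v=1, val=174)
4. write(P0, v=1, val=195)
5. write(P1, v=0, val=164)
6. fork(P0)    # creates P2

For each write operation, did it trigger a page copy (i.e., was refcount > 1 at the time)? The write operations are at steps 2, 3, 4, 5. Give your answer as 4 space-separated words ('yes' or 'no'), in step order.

Op 1: fork(P0) -> P1. 3 ppages; refcounts: pp0:2 pp1:2 pp2:2
Op 2: write(P1, v0, 148). refcount(pp0)=2>1 -> COPY to pp3. 4 ppages; refcounts: pp0:1 pp1:2 pp2:2 pp3:1
Op 3: write(P1, v1, 174). refcount(pp1)=2>1 -> COPY to pp4. 5 ppages; refcounts: pp0:1 pp1:1 pp2:2 pp3:1 pp4:1
Op 4: write(P0, v1, 195). refcount(pp1)=1 -> write in place. 5 ppages; refcounts: pp0:1 pp1:1 pp2:2 pp3:1 pp4:1
Op 5: write(P1, v0, 164). refcount(pp3)=1 -> write in place. 5 ppages; refcounts: pp0:1 pp1:1 pp2:2 pp3:1 pp4:1
Op 6: fork(P0) -> P2. 5 ppages; refcounts: pp0:2 pp1:2 pp2:3 pp3:1 pp4:1

yes yes no no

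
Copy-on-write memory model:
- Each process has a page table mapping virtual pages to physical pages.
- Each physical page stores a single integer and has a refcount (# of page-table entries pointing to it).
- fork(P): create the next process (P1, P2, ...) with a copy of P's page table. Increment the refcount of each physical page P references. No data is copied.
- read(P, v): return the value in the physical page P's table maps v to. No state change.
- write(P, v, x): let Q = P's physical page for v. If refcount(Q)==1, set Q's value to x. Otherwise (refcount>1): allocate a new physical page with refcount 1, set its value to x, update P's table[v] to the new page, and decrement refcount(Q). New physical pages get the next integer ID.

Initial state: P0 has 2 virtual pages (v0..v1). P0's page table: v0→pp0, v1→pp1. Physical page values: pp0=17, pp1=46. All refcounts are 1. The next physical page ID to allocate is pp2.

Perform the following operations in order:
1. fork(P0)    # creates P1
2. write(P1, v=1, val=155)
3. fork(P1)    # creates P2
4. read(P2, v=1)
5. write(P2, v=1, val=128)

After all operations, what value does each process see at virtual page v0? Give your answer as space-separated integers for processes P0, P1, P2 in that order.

Answer: 17 17 17

Derivation:
Op 1: fork(P0) -> P1. 2 ppages; refcounts: pp0:2 pp1:2
Op 2: write(P1, v1, 155). refcount(pp1)=2>1 -> COPY to pp2. 3 ppages; refcounts: pp0:2 pp1:1 pp2:1
Op 3: fork(P1) -> P2. 3 ppages; refcounts: pp0:3 pp1:1 pp2:2
Op 4: read(P2, v1) -> 155. No state change.
Op 5: write(P2, v1, 128). refcount(pp2)=2>1 -> COPY to pp3. 4 ppages; refcounts: pp0:3 pp1:1 pp2:1 pp3:1
P0: v0 -> pp0 = 17
P1: v0 -> pp0 = 17
P2: v0 -> pp0 = 17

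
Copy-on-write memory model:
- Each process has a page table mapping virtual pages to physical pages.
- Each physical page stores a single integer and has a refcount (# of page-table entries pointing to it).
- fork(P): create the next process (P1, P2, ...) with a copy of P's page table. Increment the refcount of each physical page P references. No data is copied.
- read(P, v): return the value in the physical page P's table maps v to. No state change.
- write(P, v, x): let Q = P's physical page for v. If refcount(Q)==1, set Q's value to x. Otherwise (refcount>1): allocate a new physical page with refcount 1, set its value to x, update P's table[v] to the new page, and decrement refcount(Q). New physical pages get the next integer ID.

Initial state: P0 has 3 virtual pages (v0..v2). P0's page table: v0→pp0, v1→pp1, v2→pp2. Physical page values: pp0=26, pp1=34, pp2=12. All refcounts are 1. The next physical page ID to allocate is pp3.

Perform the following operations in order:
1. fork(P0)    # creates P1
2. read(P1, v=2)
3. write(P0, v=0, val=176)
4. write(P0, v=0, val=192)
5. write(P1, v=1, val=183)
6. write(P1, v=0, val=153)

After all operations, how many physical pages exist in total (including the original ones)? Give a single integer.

Op 1: fork(P0) -> P1. 3 ppages; refcounts: pp0:2 pp1:2 pp2:2
Op 2: read(P1, v2) -> 12. No state change.
Op 3: write(P0, v0, 176). refcount(pp0)=2>1 -> COPY to pp3. 4 ppages; refcounts: pp0:1 pp1:2 pp2:2 pp3:1
Op 4: write(P0, v0, 192). refcount(pp3)=1 -> write in place. 4 ppages; refcounts: pp0:1 pp1:2 pp2:2 pp3:1
Op 5: write(P1, v1, 183). refcount(pp1)=2>1 -> COPY to pp4. 5 ppages; refcounts: pp0:1 pp1:1 pp2:2 pp3:1 pp4:1
Op 6: write(P1, v0, 153). refcount(pp0)=1 -> write in place. 5 ppages; refcounts: pp0:1 pp1:1 pp2:2 pp3:1 pp4:1

Answer: 5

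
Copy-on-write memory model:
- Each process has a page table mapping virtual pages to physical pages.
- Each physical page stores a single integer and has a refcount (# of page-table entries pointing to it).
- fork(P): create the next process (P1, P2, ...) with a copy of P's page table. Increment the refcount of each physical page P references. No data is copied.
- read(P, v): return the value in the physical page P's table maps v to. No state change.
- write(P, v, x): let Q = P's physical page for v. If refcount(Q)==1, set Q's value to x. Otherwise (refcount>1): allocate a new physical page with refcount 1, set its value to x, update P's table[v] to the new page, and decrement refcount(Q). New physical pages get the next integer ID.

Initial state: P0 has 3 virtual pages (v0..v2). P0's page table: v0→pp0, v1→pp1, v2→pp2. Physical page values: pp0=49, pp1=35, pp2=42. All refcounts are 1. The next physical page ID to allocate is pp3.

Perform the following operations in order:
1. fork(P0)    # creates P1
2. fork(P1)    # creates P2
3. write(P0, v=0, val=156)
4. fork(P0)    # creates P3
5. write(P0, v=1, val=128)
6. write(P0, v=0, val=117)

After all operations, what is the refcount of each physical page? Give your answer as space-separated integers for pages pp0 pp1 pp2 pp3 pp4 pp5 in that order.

Answer: 2 3 4 1 1 1

Derivation:
Op 1: fork(P0) -> P1. 3 ppages; refcounts: pp0:2 pp1:2 pp2:2
Op 2: fork(P1) -> P2. 3 ppages; refcounts: pp0:3 pp1:3 pp2:3
Op 3: write(P0, v0, 156). refcount(pp0)=3>1 -> COPY to pp3. 4 ppages; refcounts: pp0:2 pp1:3 pp2:3 pp3:1
Op 4: fork(P0) -> P3. 4 ppages; refcounts: pp0:2 pp1:4 pp2:4 pp3:2
Op 5: write(P0, v1, 128). refcount(pp1)=4>1 -> COPY to pp4. 5 ppages; refcounts: pp0:2 pp1:3 pp2:4 pp3:2 pp4:1
Op 6: write(P0, v0, 117). refcount(pp3)=2>1 -> COPY to pp5. 6 ppages; refcounts: pp0:2 pp1:3 pp2:4 pp3:1 pp4:1 pp5:1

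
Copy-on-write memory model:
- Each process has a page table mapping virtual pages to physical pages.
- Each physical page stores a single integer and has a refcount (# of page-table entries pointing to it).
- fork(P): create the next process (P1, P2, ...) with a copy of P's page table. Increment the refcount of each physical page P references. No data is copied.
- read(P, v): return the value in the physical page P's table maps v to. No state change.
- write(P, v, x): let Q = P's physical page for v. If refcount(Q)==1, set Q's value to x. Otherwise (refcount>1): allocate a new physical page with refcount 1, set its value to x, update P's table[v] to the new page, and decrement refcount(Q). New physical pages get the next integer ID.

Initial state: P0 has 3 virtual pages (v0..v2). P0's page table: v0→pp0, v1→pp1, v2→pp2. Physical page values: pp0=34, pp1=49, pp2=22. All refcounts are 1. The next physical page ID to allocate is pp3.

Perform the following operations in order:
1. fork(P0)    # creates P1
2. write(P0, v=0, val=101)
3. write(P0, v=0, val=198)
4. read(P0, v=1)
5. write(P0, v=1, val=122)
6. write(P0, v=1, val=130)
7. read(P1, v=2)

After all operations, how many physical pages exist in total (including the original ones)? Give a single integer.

Answer: 5

Derivation:
Op 1: fork(P0) -> P1. 3 ppages; refcounts: pp0:2 pp1:2 pp2:2
Op 2: write(P0, v0, 101). refcount(pp0)=2>1 -> COPY to pp3. 4 ppages; refcounts: pp0:1 pp1:2 pp2:2 pp3:1
Op 3: write(P0, v0, 198). refcount(pp3)=1 -> write in place. 4 ppages; refcounts: pp0:1 pp1:2 pp2:2 pp3:1
Op 4: read(P0, v1) -> 49. No state change.
Op 5: write(P0, v1, 122). refcount(pp1)=2>1 -> COPY to pp4. 5 ppages; refcounts: pp0:1 pp1:1 pp2:2 pp3:1 pp4:1
Op 6: write(P0, v1, 130). refcount(pp4)=1 -> write in place. 5 ppages; refcounts: pp0:1 pp1:1 pp2:2 pp3:1 pp4:1
Op 7: read(P1, v2) -> 22. No state change.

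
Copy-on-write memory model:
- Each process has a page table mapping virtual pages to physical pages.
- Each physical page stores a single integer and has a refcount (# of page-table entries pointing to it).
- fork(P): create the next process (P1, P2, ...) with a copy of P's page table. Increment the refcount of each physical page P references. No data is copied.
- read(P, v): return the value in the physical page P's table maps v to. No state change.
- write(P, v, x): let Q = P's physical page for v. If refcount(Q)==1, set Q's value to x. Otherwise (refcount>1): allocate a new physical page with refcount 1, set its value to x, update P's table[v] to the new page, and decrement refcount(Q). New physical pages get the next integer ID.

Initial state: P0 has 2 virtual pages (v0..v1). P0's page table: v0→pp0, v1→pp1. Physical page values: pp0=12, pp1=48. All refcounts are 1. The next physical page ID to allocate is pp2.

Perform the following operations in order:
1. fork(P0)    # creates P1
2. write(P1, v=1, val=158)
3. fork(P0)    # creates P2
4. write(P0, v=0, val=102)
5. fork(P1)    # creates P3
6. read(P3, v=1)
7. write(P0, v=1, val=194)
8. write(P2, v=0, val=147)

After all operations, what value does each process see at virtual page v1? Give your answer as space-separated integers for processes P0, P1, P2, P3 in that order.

Op 1: fork(P0) -> P1. 2 ppages; refcounts: pp0:2 pp1:2
Op 2: write(P1, v1, 158). refcount(pp1)=2>1 -> COPY to pp2. 3 ppages; refcounts: pp0:2 pp1:1 pp2:1
Op 3: fork(P0) -> P2. 3 ppages; refcounts: pp0:3 pp1:2 pp2:1
Op 4: write(P0, v0, 102). refcount(pp0)=3>1 -> COPY to pp3. 4 ppages; refcounts: pp0:2 pp1:2 pp2:1 pp3:1
Op 5: fork(P1) -> P3. 4 ppages; refcounts: pp0:3 pp1:2 pp2:2 pp3:1
Op 6: read(P3, v1) -> 158. No state change.
Op 7: write(P0, v1, 194). refcount(pp1)=2>1 -> COPY to pp4. 5 ppages; refcounts: pp0:3 pp1:1 pp2:2 pp3:1 pp4:1
Op 8: write(P2, v0, 147). refcount(pp0)=3>1 -> COPY to pp5. 6 ppages; refcounts: pp0:2 pp1:1 pp2:2 pp3:1 pp4:1 pp5:1
P0: v1 -> pp4 = 194
P1: v1 -> pp2 = 158
P2: v1 -> pp1 = 48
P3: v1 -> pp2 = 158

Answer: 194 158 48 158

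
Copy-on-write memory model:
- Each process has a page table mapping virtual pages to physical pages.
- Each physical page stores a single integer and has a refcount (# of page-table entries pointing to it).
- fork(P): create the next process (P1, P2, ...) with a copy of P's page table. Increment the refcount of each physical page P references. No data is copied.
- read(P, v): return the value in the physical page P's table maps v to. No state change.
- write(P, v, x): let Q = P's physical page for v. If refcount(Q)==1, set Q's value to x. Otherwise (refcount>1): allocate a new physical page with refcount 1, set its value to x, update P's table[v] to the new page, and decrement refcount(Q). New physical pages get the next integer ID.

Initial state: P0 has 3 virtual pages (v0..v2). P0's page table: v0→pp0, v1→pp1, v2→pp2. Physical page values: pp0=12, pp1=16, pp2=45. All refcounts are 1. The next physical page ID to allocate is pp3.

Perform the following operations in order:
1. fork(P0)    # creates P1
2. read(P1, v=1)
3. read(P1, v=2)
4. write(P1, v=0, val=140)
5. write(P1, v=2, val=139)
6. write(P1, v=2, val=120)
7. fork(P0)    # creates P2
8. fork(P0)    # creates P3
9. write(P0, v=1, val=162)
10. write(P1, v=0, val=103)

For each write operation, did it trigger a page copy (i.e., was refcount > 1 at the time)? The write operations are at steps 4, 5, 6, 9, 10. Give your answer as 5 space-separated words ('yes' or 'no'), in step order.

Op 1: fork(P0) -> P1. 3 ppages; refcounts: pp0:2 pp1:2 pp2:2
Op 2: read(P1, v1) -> 16. No state change.
Op 3: read(P1, v2) -> 45. No state change.
Op 4: write(P1, v0, 140). refcount(pp0)=2>1 -> COPY to pp3. 4 ppages; refcounts: pp0:1 pp1:2 pp2:2 pp3:1
Op 5: write(P1, v2, 139). refcount(pp2)=2>1 -> COPY to pp4. 5 ppages; refcounts: pp0:1 pp1:2 pp2:1 pp3:1 pp4:1
Op 6: write(P1, v2, 120). refcount(pp4)=1 -> write in place. 5 ppages; refcounts: pp0:1 pp1:2 pp2:1 pp3:1 pp4:1
Op 7: fork(P0) -> P2. 5 ppages; refcounts: pp0:2 pp1:3 pp2:2 pp3:1 pp4:1
Op 8: fork(P0) -> P3. 5 ppages; refcounts: pp0:3 pp1:4 pp2:3 pp3:1 pp4:1
Op 9: write(P0, v1, 162). refcount(pp1)=4>1 -> COPY to pp5. 6 ppages; refcounts: pp0:3 pp1:3 pp2:3 pp3:1 pp4:1 pp5:1
Op 10: write(P1, v0, 103). refcount(pp3)=1 -> write in place. 6 ppages; refcounts: pp0:3 pp1:3 pp2:3 pp3:1 pp4:1 pp5:1

yes yes no yes no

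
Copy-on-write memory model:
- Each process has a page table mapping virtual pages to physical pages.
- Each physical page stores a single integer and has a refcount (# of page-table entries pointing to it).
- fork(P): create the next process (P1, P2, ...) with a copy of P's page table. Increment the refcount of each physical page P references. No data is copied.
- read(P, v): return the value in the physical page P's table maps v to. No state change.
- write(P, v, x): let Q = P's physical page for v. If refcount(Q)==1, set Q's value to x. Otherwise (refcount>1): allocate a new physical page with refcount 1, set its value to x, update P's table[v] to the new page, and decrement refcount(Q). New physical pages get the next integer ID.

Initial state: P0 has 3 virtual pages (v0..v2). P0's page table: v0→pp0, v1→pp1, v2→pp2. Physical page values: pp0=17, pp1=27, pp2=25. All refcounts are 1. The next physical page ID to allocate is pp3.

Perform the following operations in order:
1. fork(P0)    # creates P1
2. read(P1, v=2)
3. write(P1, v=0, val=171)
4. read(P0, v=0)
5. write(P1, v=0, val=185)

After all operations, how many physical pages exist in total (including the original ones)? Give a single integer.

Op 1: fork(P0) -> P1. 3 ppages; refcounts: pp0:2 pp1:2 pp2:2
Op 2: read(P1, v2) -> 25. No state change.
Op 3: write(P1, v0, 171). refcount(pp0)=2>1 -> COPY to pp3. 4 ppages; refcounts: pp0:1 pp1:2 pp2:2 pp3:1
Op 4: read(P0, v0) -> 17. No state change.
Op 5: write(P1, v0, 185). refcount(pp3)=1 -> write in place. 4 ppages; refcounts: pp0:1 pp1:2 pp2:2 pp3:1

Answer: 4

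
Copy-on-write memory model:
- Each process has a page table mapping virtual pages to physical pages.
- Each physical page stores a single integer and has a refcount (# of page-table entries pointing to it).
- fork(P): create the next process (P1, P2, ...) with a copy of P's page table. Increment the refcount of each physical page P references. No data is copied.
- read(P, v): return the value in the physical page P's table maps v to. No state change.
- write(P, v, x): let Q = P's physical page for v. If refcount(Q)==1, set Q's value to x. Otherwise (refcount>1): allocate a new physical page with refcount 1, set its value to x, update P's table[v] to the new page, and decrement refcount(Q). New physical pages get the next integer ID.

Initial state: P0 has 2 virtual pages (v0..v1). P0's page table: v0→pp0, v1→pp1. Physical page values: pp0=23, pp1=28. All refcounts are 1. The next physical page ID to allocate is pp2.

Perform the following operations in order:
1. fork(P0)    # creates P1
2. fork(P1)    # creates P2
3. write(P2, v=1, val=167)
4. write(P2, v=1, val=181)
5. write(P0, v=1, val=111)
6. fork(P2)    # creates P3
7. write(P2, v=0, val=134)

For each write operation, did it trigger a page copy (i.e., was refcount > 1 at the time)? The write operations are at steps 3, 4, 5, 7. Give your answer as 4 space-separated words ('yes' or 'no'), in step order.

Op 1: fork(P0) -> P1. 2 ppages; refcounts: pp0:2 pp1:2
Op 2: fork(P1) -> P2. 2 ppages; refcounts: pp0:3 pp1:3
Op 3: write(P2, v1, 167). refcount(pp1)=3>1 -> COPY to pp2. 3 ppages; refcounts: pp0:3 pp1:2 pp2:1
Op 4: write(P2, v1, 181). refcount(pp2)=1 -> write in place. 3 ppages; refcounts: pp0:3 pp1:2 pp2:1
Op 5: write(P0, v1, 111). refcount(pp1)=2>1 -> COPY to pp3. 4 ppages; refcounts: pp0:3 pp1:1 pp2:1 pp3:1
Op 6: fork(P2) -> P3. 4 ppages; refcounts: pp0:4 pp1:1 pp2:2 pp3:1
Op 7: write(P2, v0, 134). refcount(pp0)=4>1 -> COPY to pp4. 5 ppages; refcounts: pp0:3 pp1:1 pp2:2 pp3:1 pp4:1

yes no yes yes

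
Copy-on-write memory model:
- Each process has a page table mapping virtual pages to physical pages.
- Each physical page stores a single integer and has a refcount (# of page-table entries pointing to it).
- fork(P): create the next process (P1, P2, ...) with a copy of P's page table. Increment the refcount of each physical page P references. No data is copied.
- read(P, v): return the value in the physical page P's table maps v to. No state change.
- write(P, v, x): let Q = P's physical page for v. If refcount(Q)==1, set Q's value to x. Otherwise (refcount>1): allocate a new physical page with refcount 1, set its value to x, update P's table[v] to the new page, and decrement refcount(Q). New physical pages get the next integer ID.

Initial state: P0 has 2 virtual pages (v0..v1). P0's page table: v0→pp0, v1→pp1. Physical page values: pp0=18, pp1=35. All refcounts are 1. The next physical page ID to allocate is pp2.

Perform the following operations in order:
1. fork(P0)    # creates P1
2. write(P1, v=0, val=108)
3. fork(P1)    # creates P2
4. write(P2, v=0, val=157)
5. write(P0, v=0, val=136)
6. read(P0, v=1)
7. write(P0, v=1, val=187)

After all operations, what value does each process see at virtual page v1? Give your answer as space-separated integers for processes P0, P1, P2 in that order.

Op 1: fork(P0) -> P1. 2 ppages; refcounts: pp0:2 pp1:2
Op 2: write(P1, v0, 108). refcount(pp0)=2>1 -> COPY to pp2. 3 ppages; refcounts: pp0:1 pp1:2 pp2:1
Op 3: fork(P1) -> P2. 3 ppages; refcounts: pp0:1 pp1:3 pp2:2
Op 4: write(P2, v0, 157). refcount(pp2)=2>1 -> COPY to pp3. 4 ppages; refcounts: pp0:1 pp1:3 pp2:1 pp3:1
Op 5: write(P0, v0, 136). refcount(pp0)=1 -> write in place. 4 ppages; refcounts: pp0:1 pp1:3 pp2:1 pp3:1
Op 6: read(P0, v1) -> 35. No state change.
Op 7: write(P0, v1, 187). refcount(pp1)=3>1 -> COPY to pp4. 5 ppages; refcounts: pp0:1 pp1:2 pp2:1 pp3:1 pp4:1
P0: v1 -> pp4 = 187
P1: v1 -> pp1 = 35
P2: v1 -> pp1 = 35

Answer: 187 35 35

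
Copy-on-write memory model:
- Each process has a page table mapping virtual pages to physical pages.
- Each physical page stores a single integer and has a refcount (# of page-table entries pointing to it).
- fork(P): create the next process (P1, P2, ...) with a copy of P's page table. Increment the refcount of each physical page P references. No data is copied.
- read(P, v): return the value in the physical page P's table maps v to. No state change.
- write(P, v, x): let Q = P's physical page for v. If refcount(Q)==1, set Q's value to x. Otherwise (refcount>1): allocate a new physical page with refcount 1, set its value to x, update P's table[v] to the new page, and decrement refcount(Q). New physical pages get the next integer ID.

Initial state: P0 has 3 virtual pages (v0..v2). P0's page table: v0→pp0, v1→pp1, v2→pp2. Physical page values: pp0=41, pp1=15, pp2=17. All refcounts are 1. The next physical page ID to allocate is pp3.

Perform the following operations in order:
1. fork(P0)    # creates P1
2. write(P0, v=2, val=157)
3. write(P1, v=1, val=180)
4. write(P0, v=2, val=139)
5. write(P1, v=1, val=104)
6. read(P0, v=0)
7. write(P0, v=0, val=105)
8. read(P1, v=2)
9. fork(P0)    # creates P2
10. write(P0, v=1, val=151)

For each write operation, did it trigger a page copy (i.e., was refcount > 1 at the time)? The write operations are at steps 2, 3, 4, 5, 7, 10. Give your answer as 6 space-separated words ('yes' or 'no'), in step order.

Op 1: fork(P0) -> P1. 3 ppages; refcounts: pp0:2 pp1:2 pp2:2
Op 2: write(P0, v2, 157). refcount(pp2)=2>1 -> COPY to pp3. 4 ppages; refcounts: pp0:2 pp1:2 pp2:1 pp3:1
Op 3: write(P1, v1, 180). refcount(pp1)=2>1 -> COPY to pp4. 5 ppages; refcounts: pp0:2 pp1:1 pp2:1 pp3:1 pp4:1
Op 4: write(P0, v2, 139). refcount(pp3)=1 -> write in place. 5 ppages; refcounts: pp0:2 pp1:1 pp2:1 pp3:1 pp4:1
Op 5: write(P1, v1, 104). refcount(pp4)=1 -> write in place. 5 ppages; refcounts: pp0:2 pp1:1 pp2:1 pp3:1 pp4:1
Op 6: read(P0, v0) -> 41. No state change.
Op 7: write(P0, v0, 105). refcount(pp0)=2>1 -> COPY to pp5. 6 ppages; refcounts: pp0:1 pp1:1 pp2:1 pp3:1 pp4:1 pp5:1
Op 8: read(P1, v2) -> 17. No state change.
Op 9: fork(P0) -> P2. 6 ppages; refcounts: pp0:1 pp1:2 pp2:1 pp3:2 pp4:1 pp5:2
Op 10: write(P0, v1, 151). refcount(pp1)=2>1 -> COPY to pp6. 7 ppages; refcounts: pp0:1 pp1:1 pp2:1 pp3:2 pp4:1 pp5:2 pp6:1

yes yes no no yes yes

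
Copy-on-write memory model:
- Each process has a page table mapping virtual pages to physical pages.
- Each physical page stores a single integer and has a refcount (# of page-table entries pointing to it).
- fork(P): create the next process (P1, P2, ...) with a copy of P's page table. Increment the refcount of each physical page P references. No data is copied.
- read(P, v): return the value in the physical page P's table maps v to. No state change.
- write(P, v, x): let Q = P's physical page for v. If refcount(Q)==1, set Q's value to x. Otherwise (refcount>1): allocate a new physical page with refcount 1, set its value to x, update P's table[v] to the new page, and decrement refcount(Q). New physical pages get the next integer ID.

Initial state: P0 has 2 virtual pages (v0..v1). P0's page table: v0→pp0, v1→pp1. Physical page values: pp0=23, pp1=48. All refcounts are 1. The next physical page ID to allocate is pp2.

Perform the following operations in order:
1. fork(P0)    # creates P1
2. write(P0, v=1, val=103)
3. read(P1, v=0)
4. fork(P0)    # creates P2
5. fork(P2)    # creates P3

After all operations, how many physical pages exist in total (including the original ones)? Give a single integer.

Answer: 3

Derivation:
Op 1: fork(P0) -> P1. 2 ppages; refcounts: pp0:2 pp1:2
Op 2: write(P0, v1, 103). refcount(pp1)=2>1 -> COPY to pp2. 3 ppages; refcounts: pp0:2 pp1:1 pp2:1
Op 3: read(P1, v0) -> 23. No state change.
Op 4: fork(P0) -> P2. 3 ppages; refcounts: pp0:3 pp1:1 pp2:2
Op 5: fork(P2) -> P3. 3 ppages; refcounts: pp0:4 pp1:1 pp2:3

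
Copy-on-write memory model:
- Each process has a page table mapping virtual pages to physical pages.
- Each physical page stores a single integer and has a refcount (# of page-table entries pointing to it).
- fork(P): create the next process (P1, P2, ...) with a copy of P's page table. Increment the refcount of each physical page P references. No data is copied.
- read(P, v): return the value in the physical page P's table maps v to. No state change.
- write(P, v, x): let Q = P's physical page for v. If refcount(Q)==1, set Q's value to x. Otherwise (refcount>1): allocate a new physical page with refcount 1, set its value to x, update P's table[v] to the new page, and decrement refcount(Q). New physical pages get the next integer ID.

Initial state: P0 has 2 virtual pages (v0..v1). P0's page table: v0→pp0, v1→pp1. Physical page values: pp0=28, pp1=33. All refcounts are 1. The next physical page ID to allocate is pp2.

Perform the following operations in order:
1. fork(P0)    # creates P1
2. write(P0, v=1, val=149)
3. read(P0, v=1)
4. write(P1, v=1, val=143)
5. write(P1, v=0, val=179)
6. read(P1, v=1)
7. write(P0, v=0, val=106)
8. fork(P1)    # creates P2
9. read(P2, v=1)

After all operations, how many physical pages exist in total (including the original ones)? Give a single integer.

Op 1: fork(P0) -> P1. 2 ppages; refcounts: pp0:2 pp1:2
Op 2: write(P0, v1, 149). refcount(pp1)=2>1 -> COPY to pp2. 3 ppages; refcounts: pp0:2 pp1:1 pp2:1
Op 3: read(P0, v1) -> 149. No state change.
Op 4: write(P1, v1, 143). refcount(pp1)=1 -> write in place. 3 ppages; refcounts: pp0:2 pp1:1 pp2:1
Op 5: write(P1, v0, 179). refcount(pp0)=2>1 -> COPY to pp3. 4 ppages; refcounts: pp0:1 pp1:1 pp2:1 pp3:1
Op 6: read(P1, v1) -> 143. No state change.
Op 7: write(P0, v0, 106). refcount(pp0)=1 -> write in place. 4 ppages; refcounts: pp0:1 pp1:1 pp2:1 pp3:1
Op 8: fork(P1) -> P2. 4 ppages; refcounts: pp0:1 pp1:2 pp2:1 pp3:2
Op 9: read(P2, v1) -> 143. No state change.

Answer: 4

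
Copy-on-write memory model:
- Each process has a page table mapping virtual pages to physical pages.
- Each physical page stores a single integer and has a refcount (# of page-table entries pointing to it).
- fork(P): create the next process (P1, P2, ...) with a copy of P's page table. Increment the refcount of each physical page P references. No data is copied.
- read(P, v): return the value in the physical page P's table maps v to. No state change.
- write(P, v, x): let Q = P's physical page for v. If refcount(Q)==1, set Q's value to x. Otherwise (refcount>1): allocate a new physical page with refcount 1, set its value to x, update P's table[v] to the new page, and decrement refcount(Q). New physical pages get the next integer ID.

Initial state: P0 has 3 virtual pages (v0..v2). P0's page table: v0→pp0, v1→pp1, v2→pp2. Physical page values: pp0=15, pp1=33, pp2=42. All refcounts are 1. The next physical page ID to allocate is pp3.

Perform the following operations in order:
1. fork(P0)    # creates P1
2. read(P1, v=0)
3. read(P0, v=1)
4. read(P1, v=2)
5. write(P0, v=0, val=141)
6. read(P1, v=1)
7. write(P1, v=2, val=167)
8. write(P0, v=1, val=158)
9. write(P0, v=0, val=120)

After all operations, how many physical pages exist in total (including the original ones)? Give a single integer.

Op 1: fork(P0) -> P1. 3 ppages; refcounts: pp0:2 pp1:2 pp2:2
Op 2: read(P1, v0) -> 15. No state change.
Op 3: read(P0, v1) -> 33. No state change.
Op 4: read(P1, v2) -> 42. No state change.
Op 5: write(P0, v0, 141). refcount(pp0)=2>1 -> COPY to pp3. 4 ppages; refcounts: pp0:1 pp1:2 pp2:2 pp3:1
Op 6: read(P1, v1) -> 33. No state change.
Op 7: write(P1, v2, 167). refcount(pp2)=2>1 -> COPY to pp4. 5 ppages; refcounts: pp0:1 pp1:2 pp2:1 pp3:1 pp4:1
Op 8: write(P0, v1, 158). refcount(pp1)=2>1 -> COPY to pp5. 6 ppages; refcounts: pp0:1 pp1:1 pp2:1 pp3:1 pp4:1 pp5:1
Op 9: write(P0, v0, 120). refcount(pp3)=1 -> write in place. 6 ppages; refcounts: pp0:1 pp1:1 pp2:1 pp3:1 pp4:1 pp5:1

Answer: 6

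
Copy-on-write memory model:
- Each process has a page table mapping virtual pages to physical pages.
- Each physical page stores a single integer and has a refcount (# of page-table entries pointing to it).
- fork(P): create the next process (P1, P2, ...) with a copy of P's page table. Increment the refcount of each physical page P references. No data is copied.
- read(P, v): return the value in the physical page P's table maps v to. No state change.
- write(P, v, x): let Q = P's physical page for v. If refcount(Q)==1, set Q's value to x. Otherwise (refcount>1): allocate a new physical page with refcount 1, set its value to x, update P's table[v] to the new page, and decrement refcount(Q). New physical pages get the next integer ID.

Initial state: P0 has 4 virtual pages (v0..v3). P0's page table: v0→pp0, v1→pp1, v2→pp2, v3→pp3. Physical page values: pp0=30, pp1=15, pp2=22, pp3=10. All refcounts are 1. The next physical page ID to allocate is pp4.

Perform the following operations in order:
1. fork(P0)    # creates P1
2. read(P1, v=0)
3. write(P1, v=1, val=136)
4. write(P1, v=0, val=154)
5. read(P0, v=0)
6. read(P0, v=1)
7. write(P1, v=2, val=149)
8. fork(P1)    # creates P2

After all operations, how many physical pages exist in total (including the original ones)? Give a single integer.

Op 1: fork(P0) -> P1. 4 ppages; refcounts: pp0:2 pp1:2 pp2:2 pp3:2
Op 2: read(P1, v0) -> 30. No state change.
Op 3: write(P1, v1, 136). refcount(pp1)=2>1 -> COPY to pp4. 5 ppages; refcounts: pp0:2 pp1:1 pp2:2 pp3:2 pp4:1
Op 4: write(P1, v0, 154). refcount(pp0)=2>1 -> COPY to pp5. 6 ppages; refcounts: pp0:1 pp1:1 pp2:2 pp3:2 pp4:1 pp5:1
Op 5: read(P0, v0) -> 30. No state change.
Op 6: read(P0, v1) -> 15. No state change.
Op 7: write(P1, v2, 149). refcount(pp2)=2>1 -> COPY to pp6. 7 ppages; refcounts: pp0:1 pp1:1 pp2:1 pp3:2 pp4:1 pp5:1 pp6:1
Op 8: fork(P1) -> P2. 7 ppages; refcounts: pp0:1 pp1:1 pp2:1 pp3:3 pp4:2 pp5:2 pp6:2

Answer: 7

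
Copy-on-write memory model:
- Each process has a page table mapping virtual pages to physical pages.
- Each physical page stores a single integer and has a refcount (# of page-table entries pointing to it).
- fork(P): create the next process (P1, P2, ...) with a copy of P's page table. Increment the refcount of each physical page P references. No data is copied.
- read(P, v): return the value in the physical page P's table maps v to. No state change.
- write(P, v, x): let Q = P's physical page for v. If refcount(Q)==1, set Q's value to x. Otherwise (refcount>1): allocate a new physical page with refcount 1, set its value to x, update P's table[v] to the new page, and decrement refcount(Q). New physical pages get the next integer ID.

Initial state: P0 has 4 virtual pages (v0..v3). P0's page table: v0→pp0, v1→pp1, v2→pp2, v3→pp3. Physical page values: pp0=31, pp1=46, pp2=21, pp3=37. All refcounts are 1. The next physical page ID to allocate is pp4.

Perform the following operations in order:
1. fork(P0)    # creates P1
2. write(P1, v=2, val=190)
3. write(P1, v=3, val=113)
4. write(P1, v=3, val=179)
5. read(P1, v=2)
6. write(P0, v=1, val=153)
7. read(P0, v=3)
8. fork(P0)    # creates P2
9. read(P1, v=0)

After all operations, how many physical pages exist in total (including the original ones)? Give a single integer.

Answer: 7

Derivation:
Op 1: fork(P0) -> P1. 4 ppages; refcounts: pp0:2 pp1:2 pp2:2 pp3:2
Op 2: write(P1, v2, 190). refcount(pp2)=2>1 -> COPY to pp4. 5 ppages; refcounts: pp0:2 pp1:2 pp2:1 pp3:2 pp4:1
Op 3: write(P1, v3, 113). refcount(pp3)=2>1 -> COPY to pp5. 6 ppages; refcounts: pp0:2 pp1:2 pp2:1 pp3:1 pp4:1 pp5:1
Op 4: write(P1, v3, 179). refcount(pp5)=1 -> write in place. 6 ppages; refcounts: pp0:2 pp1:2 pp2:1 pp3:1 pp4:1 pp5:1
Op 5: read(P1, v2) -> 190. No state change.
Op 6: write(P0, v1, 153). refcount(pp1)=2>1 -> COPY to pp6. 7 ppages; refcounts: pp0:2 pp1:1 pp2:1 pp3:1 pp4:1 pp5:1 pp6:1
Op 7: read(P0, v3) -> 37. No state change.
Op 8: fork(P0) -> P2. 7 ppages; refcounts: pp0:3 pp1:1 pp2:2 pp3:2 pp4:1 pp5:1 pp6:2
Op 9: read(P1, v0) -> 31. No state change.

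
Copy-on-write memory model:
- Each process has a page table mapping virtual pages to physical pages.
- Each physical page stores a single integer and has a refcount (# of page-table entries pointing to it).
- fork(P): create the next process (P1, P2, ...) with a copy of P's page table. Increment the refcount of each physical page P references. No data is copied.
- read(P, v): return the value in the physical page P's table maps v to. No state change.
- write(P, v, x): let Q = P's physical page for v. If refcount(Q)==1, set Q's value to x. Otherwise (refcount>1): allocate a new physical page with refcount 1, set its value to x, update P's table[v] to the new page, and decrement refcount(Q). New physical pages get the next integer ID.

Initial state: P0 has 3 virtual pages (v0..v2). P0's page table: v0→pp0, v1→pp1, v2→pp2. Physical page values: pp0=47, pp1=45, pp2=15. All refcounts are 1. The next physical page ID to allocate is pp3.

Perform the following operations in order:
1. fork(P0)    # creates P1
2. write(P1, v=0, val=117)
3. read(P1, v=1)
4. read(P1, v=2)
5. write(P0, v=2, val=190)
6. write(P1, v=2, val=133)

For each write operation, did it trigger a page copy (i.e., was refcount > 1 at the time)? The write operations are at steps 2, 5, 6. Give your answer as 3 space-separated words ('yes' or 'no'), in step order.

Op 1: fork(P0) -> P1. 3 ppages; refcounts: pp0:2 pp1:2 pp2:2
Op 2: write(P1, v0, 117). refcount(pp0)=2>1 -> COPY to pp3. 4 ppages; refcounts: pp0:1 pp1:2 pp2:2 pp3:1
Op 3: read(P1, v1) -> 45. No state change.
Op 4: read(P1, v2) -> 15. No state change.
Op 5: write(P0, v2, 190). refcount(pp2)=2>1 -> COPY to pp4. 5 ppages; refcounts: pp0:1 pp1:2 pp2:1 pp3:1 pp4:1
Op 6: write(P1, v2, 133). refcount(pp2)=1 -> write in place. 5 ppages; refcounts: pp0:1 pp1:2 pp2:1 pp3:1 pp4:1

yes yes no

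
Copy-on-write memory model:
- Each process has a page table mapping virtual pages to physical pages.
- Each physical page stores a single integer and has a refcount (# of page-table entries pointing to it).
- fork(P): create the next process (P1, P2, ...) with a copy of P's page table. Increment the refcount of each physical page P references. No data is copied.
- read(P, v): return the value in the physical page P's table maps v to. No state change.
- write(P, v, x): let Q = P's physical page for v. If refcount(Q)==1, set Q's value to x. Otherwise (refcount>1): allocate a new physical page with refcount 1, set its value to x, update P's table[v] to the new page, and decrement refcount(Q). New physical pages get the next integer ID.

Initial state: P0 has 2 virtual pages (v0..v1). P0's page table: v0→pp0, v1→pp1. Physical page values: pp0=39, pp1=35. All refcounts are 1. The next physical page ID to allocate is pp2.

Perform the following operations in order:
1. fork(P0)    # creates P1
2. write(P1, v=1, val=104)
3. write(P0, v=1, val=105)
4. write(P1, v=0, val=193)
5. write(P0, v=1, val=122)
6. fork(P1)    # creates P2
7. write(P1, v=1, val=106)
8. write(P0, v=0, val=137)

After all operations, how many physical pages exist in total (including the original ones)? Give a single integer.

Op 1: fork(P0) -> P1. 2 ppages; refcounts: pp0:2 pp1:2
Op 2: write(P1, v1, 104). refcount(pp1)=2>1 -> COPY to pp2. 3 ppages; refcounts: pp0:2 pp1:1 pp2:1
Op 3: write(P0, v1, 105). refcount(pp1)=1 -> write in place. 3 ppages; refcounts: pp0:2 pp1:1 pp2:1
Op 4: write(P1, v0, 193). refcount(pp0)=2>1 -> COPY to pp3. 4 ppages; refcounts: pp0:1 pp1:1 pp2:1 pp3:1
Op 5: write(P0, v1, 122). refcount(pp1)=1 -> write in place. 4 ppages; refcounts: pp0:1 pp1:1 pp2:1 pp3:1
Op 6: fork(P1) -> P2. 4 ppages; refcounts: pp0:1 pp1:1 pp2:2 pp3:2
Op 7: write(P1, v1, 106). refcount(pp2)=2>1 -> COPY to pp4. 5 ppages; refcounts: pp0:1 pp1:1 pp2:1 pp3:2 pp4:1
Op 8: write(P0, v0, 137). refcount(pp0)=1 -> write in place. 5 ppages; refcounts: pp0:1 pp1:1 pp2:1 pp3:2 pp4:1

Answer: 5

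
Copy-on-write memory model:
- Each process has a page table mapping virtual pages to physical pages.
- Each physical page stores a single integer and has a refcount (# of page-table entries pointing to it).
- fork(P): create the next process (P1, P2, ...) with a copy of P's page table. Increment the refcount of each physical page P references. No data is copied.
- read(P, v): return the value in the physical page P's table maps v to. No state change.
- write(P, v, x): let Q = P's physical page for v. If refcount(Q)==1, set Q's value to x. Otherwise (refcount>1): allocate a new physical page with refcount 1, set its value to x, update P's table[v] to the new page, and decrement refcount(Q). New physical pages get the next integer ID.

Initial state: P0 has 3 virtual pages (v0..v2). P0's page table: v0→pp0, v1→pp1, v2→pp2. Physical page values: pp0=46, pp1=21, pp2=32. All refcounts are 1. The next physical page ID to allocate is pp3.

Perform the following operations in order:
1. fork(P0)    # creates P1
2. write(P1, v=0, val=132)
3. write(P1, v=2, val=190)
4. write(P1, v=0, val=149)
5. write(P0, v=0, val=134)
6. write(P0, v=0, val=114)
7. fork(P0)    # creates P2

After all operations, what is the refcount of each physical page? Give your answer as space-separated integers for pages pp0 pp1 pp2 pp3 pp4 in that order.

Answer: 2 3 2 1 1

Derivation:
Op 1: fork(P0) -> P1. 3 ppages; refcounts: pp0:2 pp1:2 pp2:2
Op 2: write(P1, v0, 132). refcount(pp0)=2>1 -> COPY to pp3. 4 ppages; refcounts: pp0:1 pp1:2 pp2:2 pp3:1
Op 3: write(P1, v2, 190). refcount(pp2)=2>1 -> COPY to pp4. 5 ppages; refcounts: pp0:1 pp1:2 pp2:1 pp3:1 pp4:1
Op 4: write(P1, v0, 149). refcount(pp3)=1 -> write in place. 5 ppages; refcounts: pp0:1 pp1:2 pp2:1 pp3:1 pp4:1
Op 5: write(P0, v0, 134). refcount(pp0)=1 -> write in place. 5 ppages; refcounts: pp0:1 pp1:2 pp2:1 pp3:1 pp4:1
Op 6: write(P0, v0, 114). refcount(pp0)=1 -> write in place. 5 ppages; refcounts: pp0:1 pp1:2 pp2:1 pp3:1 pp4:1
Op 7: fork(P0) -> P2. 5 ppages; refcounts: pp0:2 pp1:3 pp2:2 pp3:1 pp4:1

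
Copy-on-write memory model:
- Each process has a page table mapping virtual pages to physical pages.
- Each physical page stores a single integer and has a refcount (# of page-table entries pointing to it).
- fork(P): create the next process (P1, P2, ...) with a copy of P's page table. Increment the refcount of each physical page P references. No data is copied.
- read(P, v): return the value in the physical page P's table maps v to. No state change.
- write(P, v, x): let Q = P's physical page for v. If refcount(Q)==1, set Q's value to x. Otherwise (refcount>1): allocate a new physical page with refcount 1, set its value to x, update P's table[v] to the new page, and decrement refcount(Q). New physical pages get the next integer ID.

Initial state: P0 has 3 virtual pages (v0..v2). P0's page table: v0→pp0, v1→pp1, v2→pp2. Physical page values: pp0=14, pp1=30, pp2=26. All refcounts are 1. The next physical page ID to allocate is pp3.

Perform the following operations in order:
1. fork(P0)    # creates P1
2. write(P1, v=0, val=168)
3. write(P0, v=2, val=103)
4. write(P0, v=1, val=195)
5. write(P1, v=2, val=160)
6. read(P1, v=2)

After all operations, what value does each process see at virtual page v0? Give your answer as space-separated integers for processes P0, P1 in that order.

Answer: 14 168

Derivation:
Op 1: fork(P0) -> P1. 3 ppages; refcounts: pp0:2 pp1:2 pp2:2
Op 2: write(P1, v0, 168). refcount(pp0)=2>1 -> COPY to pp3. 4 ppages; refcounts: pp0:1 pp1:2 pp2:2 pp3:1
Op 3: write(P0, v2, 103). refcount(pp2)=2>1 -> COPY to pp4. 5 ppages; refcounts: pp0:1 pp1:2 pp2:1 pp3:1 pp4:1
Op 4: write(P0, v1, 195). refcount(pp1)=2>1 -> COPY to pp5. 6 ppages; refcounts: pp0:1 pp1:1 pp2:1 pp3:1 pp4:1 pp5:1
Op 5: write(P1, v2, 160). refcount(pp2)=1 -> write in place. 6 ppages; refcounts: pp0:1 pp1:1 pp2:1 pp3:1 pp4:1 pp5:1
Op 6: read(P1, v2) -> 160. No state change.
P0: v0 -> pp0 = 14
P1: v0 -> pp3 = 168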